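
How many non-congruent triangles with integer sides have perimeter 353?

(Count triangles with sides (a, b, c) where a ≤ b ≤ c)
Let a ≤ b ≤ c with a + b + c = 353. The only binding inequality is a + b > c, i.e. 353 − c > c, so c < 353/2; and c ≥ 353/3 since c is the largest side.
So 118 ≤ c ≤ 176. For each c, b runs from ⌈(353 − c)/2⌉ up to c (then a = 353 − b − c satisfies 1 ≤ a ≤ b automatically), giving c − ⌈(353 − c)/2⌉ + 1 choices.
Summing over c: 1 + 3 + 4 + 6 + … + 87 + 88  (59 terms, c = 118, …, 176) = 2640
Check (closed form: nearest integer to p²/48 for even p, (p+3)²/48 for odd p): (353+3)²/48 = 356²/48 = 126736/48 ≈ 2640.33 → 2640

2640 triangles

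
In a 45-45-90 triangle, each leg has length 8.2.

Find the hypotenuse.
In a 45-45-90 triangle the sides are in ratio 1 : 1 : √2, so hypotenuse = leg·√2.
Hypotenuse = 8.2·√2 ≈ 8.2·1.41421 ≈ 11.5966

Hypotenuse = 8.2√2 = 11.6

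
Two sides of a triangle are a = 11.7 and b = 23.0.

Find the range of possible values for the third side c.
Triangle inequality: |a − b| < c < a + b
|a − b| = |11.7 − 23.0| = 11.3
a + b = 11.7 + 23.0 = 34.7

11.3 < c < 34.7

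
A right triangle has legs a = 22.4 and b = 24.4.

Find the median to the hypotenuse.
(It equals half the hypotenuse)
Hypotenuse c = √(a² + b²) = √(501.76 + 595.36) = √1097.12 ≈ 33.1228
Median to hypotenuse = c/2 ≈ 33.1228/2 ≈ 16.5614

Median = 16.56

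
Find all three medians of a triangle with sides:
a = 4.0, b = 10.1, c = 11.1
Median formula: m_a = ½√(2b² + 2c² − a²) (and cyclically). a² = 16, b² = 102.01, c² = 123.21.
m_a = ½√(2·102.01 + 2·123.21 − 16) = ½√434.44 ≈ ½·20.8432 ≈ 10.4216
m_b = ½√(2·16 + 2·123.21 − 102.01) = ½√176.41 ≈ ½·13.2819 ≈ 6.64097
m_c = ½√(2·16 + 2·102.01 − 123.21) = ½√112.81 ≈ ½·10.6212 ≈ 5.3106

m_a = 10.42, m_b = 6.641, m_c = 5.311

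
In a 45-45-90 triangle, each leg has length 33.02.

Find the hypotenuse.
In a 45-45-90 triangle the sides are in ratio 1 : 1 : √2, so hypotenuse = leg·√2.
Hypotenuse = 33.02·√2 ≈ 33.02·1.41421 ≈ 46.6973

Hypotenuse = 33.02√2 = 46.7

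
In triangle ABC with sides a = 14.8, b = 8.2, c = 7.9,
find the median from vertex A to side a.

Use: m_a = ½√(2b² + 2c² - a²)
m_a = ½√(2·8.2² + 2·7.9² − 14.8²) = ½√(2·67.24 + 2·62.41 − 219.04) = ½√(134.48 + 124.82 − 219.04) = ½√40.26
√40.26 ≈ 6.34508, so m_a ≈ 3.17254

m_a = 3.173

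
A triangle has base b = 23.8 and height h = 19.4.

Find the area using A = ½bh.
A = ½·b·h = ½·23.8·19.4 = ½·461.72 = 230.86

Area = 230.86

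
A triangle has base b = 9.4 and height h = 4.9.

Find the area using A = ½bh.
A = ½·b·h = ½·9.4·4.9 = ½·46.06 = 23.03

Area = 23.03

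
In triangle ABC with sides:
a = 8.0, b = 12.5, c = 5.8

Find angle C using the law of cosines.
c² = a² + b² − 2ab·cos(C)  ⇒  cos(C) = (a² + b² − c²)/(2ab)
cos(C) = (8.0² + 12.5² − 5.8²)/(2·8.0·12.5) = (64 + 156.25 − 33.64)/200 = 186.61/200 ≈ 0.93305
C = arccos(0.93305) ≈ 21.0846°

C = 21.08°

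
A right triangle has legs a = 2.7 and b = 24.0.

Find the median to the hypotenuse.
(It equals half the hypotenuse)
Hypotenuse c = √(a² + b²) = √(7.29 + 576) = √583.29 ≈ 24.1514
Median to hypotenuse = c/2 ≈ 24.1514/2 ≈ 12.0757

Median = 12.08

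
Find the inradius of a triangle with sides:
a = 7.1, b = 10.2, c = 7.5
r = Area/s where s is the semi-perimeter.
s = (7.1 + 10.2 + 7.5)/2 = 24.8/2 = 12.4
Area = √(s(s−a)(s−b)(s−c)) = √(12.4·5.3·2.2·4.9) ≈ √708.462 ≈ 26.6169
r ≈ 26.6169/12.4 ≈ 2.14653

r = 2.147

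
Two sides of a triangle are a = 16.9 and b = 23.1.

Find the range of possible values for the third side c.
Triangle inequality: |a − b| < c < a + b
|a − b| = |16.9 − 23.1| = 6.2
a + b = 16.9 + 23.1 = 40

6.2 < c < 40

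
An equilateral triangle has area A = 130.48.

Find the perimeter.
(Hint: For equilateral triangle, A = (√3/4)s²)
A = (√3/4)s²  ⇒  s² = 4A/√3 = 4·130.48/√3 = 521.92/1.73205 ≈ 301.331
s ≈ √301.331 ≈ 17.3589
Perimeter = 3s ≈ 3·17.3589 ≈ 52.0766

Perimeter = 52.08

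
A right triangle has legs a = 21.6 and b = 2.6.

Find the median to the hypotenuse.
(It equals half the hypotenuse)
Hypotenuse c = √(a² + b²) = √(466.56 + 6.76) = √473.32 ≈ 21.7559
Median to hypotenuse = c/2 ≈ 21.7559/2 ≈ 10.878

Median = 10.88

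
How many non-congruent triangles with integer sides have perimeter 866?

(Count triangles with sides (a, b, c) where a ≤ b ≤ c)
Let a ≤ b ≤ c with a + b + c = 866. The only binding inequality is a + b > c, i.e. 866 − c > c, so c < 866/2; and c ≥ 866/3 since c is the largest side.
So 289 ≤ c ≤ 432. For each c, b runs from ⌈(866 − c)/2⌉ up to c (then a = 866 − b − c satisfies 1 ≤ a ≤ b automatically), giving c − ⌈(866 − c)/2⌉ + 1 choices.
Summing over c: 1 + 3 + 4 + 6 + … + 214 + 216  (144 terms, c = 289, …, 432) = 15624
Check (closed form: nearest integer to p²/48 for even p, (p+3)²/48 for odd p): 866²/48 = 749956/48 ≈ 15624.08 → 15624

15624 triangles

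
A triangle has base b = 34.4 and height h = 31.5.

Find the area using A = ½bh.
A = ½·b·h = ½·34.4·31.5 = ½·1083.6 = 541.8

Area = 541.8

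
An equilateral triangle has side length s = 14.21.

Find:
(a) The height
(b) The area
(a) The height splits the triangle into two 30-60-90 halves: h = s·√3/2 = 14.21·1.73205/2 ≈ 24.6124/2 ≈ 12.3062
(b) Area = (√3/4)·s² = (√3/4)·14.21² = (√3/4)·201.9241 ≈ 0.433013·201.9241 ≈ 87.4357

Height = 12.31, Area = 87.44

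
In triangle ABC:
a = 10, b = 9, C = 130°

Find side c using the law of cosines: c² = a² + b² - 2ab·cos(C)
c² = 10² + 9² − 2·10·9·cos(130°)
cos(130°) ≈ -0.642788
c² ≈ 100 + 81 − 180·(-0.642788) ≈ 181 + 115.702 ≈ 296.702
c ≈ √296.702 ≈ 17.225

c = 17.23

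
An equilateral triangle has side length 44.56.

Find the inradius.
r = Area/s with s the semi-perimeter.
Area = (√3/4)·44.56² = (√3/4)·1985.5936 ≈ 0.433013·1985.5936 ≈ 859.787
s = 3·44.56/2 = 66.84
r ≈ 859.787/66.84 ≈ 12.8634
(Equivalently r = side/(2√3) = 44.56/3.4641 ≈ 12.8634.)

r = 12.86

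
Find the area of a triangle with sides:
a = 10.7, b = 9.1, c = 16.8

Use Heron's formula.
s = (10.7 + 9.1 + 16.8)/2 = 36.6/2 = 18.3
s − a = 7.6, s − b = 9.2, s − c = 1.5
s(s−a)(s−b)(s−c) = 18.3·7.6·9.2·1.5 ≈ 1919.3
Area = √1919.3 ≈ 43.8099

Area = 43.81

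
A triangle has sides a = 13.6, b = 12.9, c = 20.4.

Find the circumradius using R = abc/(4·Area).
First find the area with Heron's formula.
s = (13.6 + 12.9 + 20.4)/2 = 23.45
Area = √(s(s−a)(s−b)(s−c)) = √(23.45·9.85·10.55·3.05) ≈ √7432.44 ≈ 86.2116
abc = 13.6·12.9·20.4 = 3578.976
R = abc/(4·Area) ≈ 3578.976/(4·86.2116) = 3578.976/344.846 ≈ 10.3785

R = 10.38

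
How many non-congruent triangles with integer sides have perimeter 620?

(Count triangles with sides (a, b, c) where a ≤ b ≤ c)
Let a ≤ b ≤ c with a + b + c = 620. The only binding inequality is a + b > c, i.e. 620 − c > c, so c < 620/2; and c ≥ 620/3 since c is the largest side.
So 207 ≤ c ≤ 309. For each c, b runs from ⌈(620 − c)/2⌉ up to c (then a = 620 − b − c satisfies 1 ≤ a ≤ b automatically), giving c − ⌈(620 − c)/2⌉ + 1 choices.
Summing over c: 1 + 3 + 4 + 6 + … + 153 + 154  (103 terms, c = 207, …, 309) = 8008
Check (closed form: nearest integer to p²/48 for even p, (p+3)²/48 for odd p): 620²/48 = 384400/48 ≈ 8008.33 → 8008

8008 triangles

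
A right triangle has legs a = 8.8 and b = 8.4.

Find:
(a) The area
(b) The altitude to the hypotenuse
(a) The legs are perpendicular, so Area = ½·a·b = ½·8.8·8.4 = ½·73.92 = 36.96
(b) Hypotenuse c = √(a² + b²) = √(77.44 + 70.56) = √148 ≈ 12.1655
    Area = ½·c·h_c  ⇒  h_c = 2·Area/c = 73.92/12.1655 ≈ 6.07619

Area = 36.96, h_c = 6.076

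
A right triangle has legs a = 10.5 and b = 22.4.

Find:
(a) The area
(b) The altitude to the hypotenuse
(a) The legs are perpendicular, so Area = ½·a·b = ½·10.5·22.4 = ½·235.2 = 117.6
(b) Hypotenuse c = √(a² + b²) = √(110.25 + 501.76) = √612.01 ≈ 24.7388
    Area = ½·c·h_c  ⇒  h_c = 2·Area/c = 235.2/24.7388 ≈ 9.50732

Area = 117.6, h_c = 9.507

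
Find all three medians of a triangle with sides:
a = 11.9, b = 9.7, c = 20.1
Median formula: m_a = ½√(2b² + 2c² − a²) (and cyclically). a² = 141.61, b² = 94.09, c² = 404.01.
m_a = ½√(2·94.09 + 2·404.01 − 141.61) = ½√854.59 ≈ ½·29.2334 ≈ 14.6167
m_b = ½√(2·141.61 + 2·404.01 − 94.09) = ½√997.15 ≈ ½·31.5777 ≈ 15.7888
m_c = ½√(2·141.61 + 2·94.09 − 404.01) = ½√67.39 ≈ ½·8.20914 ≈ 4.10457

m_a = 14.62, m_b = 15.79, m_c = 4.105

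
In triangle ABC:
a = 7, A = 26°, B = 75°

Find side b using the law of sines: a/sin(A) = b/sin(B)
a/sin(A) = b/sin(B)  ⇒  b = a·sin(B)/sin(A) = 7·sin(75°)/sin(26°)
sin(75°) ≈ 0.965926, sin(26°) ≈ 0.438371
b ≈ 7·0.965926/0.438371 ≈ 6.76148/0.438371 ≈ 15.4241

b = 15.42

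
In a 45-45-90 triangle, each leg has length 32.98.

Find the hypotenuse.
In a 45-45-90 triangle the sides are in ratio 1 : 1 : √2, so hypotenuse = leg·√2.
Hypotenuse = 32.98·√2 ≈ 32.98·1.41421 ≈ 46.6408

Hypotenuse = 32.98√2 = 46.64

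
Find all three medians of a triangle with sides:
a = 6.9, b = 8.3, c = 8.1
Median formula: m_a = ½√(2b² + 2c² − a²) (and cyclically). a² = 47.61, b² = 68.89, c² = 65.61.
m_a = ½√(2·68.89 + 2·65.61 − 47.61) = ½√221.39 ≈ ½·14.8792 ≈ 7.43959
m_b = ½√(2·47.61 + 2·65.61 − 68.89) = ½√157.55 ≈ ½·12.5519 ≈ 6.27595
m_c = ½√(2·47.61 + 2·68.89 − 65.61) = ½√167.39 ≈ ½·12.9379 ≈ 6.46896

m_a = 7.44, m_b = 6.276, m_c = 6.469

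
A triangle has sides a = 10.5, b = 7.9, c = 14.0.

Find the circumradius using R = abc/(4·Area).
First find the area with Heron's formula.
s = (10.5 + 7.9 + 14.0)/2 = 16.2
Area = √(s(s−a)(s−b)(s−c)) = √(16.2·5.7·8.3·2.2) ≈ √1686.13 ≈ 41.0625
abc = 10.5·7.9·14.0 = 1161.3
R = abc/(4·Area) ≈ 1161.3/(4·41.0625) = 1161.3/164.25 ≈ 7.07032

R = 7.07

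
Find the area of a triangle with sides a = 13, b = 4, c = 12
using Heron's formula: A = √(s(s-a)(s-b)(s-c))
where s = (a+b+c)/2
s = (13 + 4 + 12)/2 = 29/2 = 14.5
s − a = 1.5, s − b = 10.5, s − c = 2.5
s(s−a)(s−b)(s−c) = 14.5·1.5·10.5·2.5 = 570.9375
Area = √570.9375 ≈ 23.8943

s = 14.5, Area = 23.89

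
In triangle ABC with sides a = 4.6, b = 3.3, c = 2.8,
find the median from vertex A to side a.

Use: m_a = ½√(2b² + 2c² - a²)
m_a = ½√(2·3.3² + 2·2.8² − 4.6²) = ½√(2·10.89 + 2·7.84 − 21.16) = ½√(21.78 + 15.68 − 21.16) = ½√16.3
√16.3 ≈ 4.03733, so m_a ≈ 2.01866

m_a = 2.019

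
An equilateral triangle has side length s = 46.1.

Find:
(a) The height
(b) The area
(a) The height splits the triangle into two 30-60-90 halves: h = s·√3/2 = 46.1·1.73205/2 ≈ 79.8475/2 ≈ 39.9238
(b) Area = (√3/4)·s² = (√3/4)·46.1² = (√3/4)·2125.21 ≈ 0.433013·2125.21 ≈ 920.243

Height = 39.92, Area = 920.2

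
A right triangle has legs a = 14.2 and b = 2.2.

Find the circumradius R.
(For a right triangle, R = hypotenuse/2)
Hypotenuse c = √(a² + b²) = √(201.64 + 4.84) = √206.48 ≈ 14.3694
R = c/2 ≈ 14.3694/2 ≈ 7.18471

R = 7.185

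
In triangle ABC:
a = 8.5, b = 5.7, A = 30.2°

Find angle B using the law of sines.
a/sin(A) = b/sin(B)  ⇒  sin(B) = b·sin(A)/a = 5.7·sin(30.2°)/8.5
sin(30.2°) ≈ 0.50302
sin(B) ≈ 5.7·0.50302/8.5 ≈ 2.86721/8.5 ≈ 0.337319
B = arcsin(0.337319) ≈ 19.7136°
(Since b ≤ a we need B ≤ A, so the obtuse alternative 180° − 19.7136° ≈ 160.286° is rejected.)

B = 19.71°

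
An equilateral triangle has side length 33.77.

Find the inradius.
r = Area/s with s the semi-perimeter.
Area = (√3/4)·33.77² = (√3/4)·1140.4129 ≈ 0.433013·1140.4129 ≈ 493.813
s = 3·33.77/2 = 50.655
r ≈ 493.813/50.655 ≈ 9.74856
(Equivalently r = side/(2√3) = 33.77/3.4641 ≈ 9.74856.)

r = 9.749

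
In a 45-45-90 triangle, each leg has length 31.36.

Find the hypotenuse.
In a 45-45-90 triangle the sides are in ratio 1 : 1 : √2, so hypotenuse = leg·√2.
Hypotenuse = 31.36·√2 ≈ 31.36·1.41421 ≈ 44.3497

Hypotenuse = 31.36√2 = 44.35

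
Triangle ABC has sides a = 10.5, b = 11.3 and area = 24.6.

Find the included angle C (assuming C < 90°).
Area = ½·a·b·sin(C)  ⇒  sin(C) = 2·Area/(a·b) = 2·24.6/(10.5·11.3) = 49.2/118.65 ≈ 0.414665
C = arcsin(0.414665) ≈ 24.4982° (taking the acute solution since C < 90°)

C = 24.5°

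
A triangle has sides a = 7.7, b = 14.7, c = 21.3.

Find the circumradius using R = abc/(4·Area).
First find the area with Heron's formula.
s = (7.7 + 14.7 + 21.3)/2 = 21.85
Area = √(s(s−a)(s−b)(s−c)) = √(21.85·14.15·7.15·0.55) ≈ √1215.84 ≈ 34.8689
abc = 7.7·14.7·21.3 = 2410.947
R = abc/(4·Area) ≈ 2410.947/(4·34.8689) = 2410.947/139.476 ≈ 17.2858

R = 17.29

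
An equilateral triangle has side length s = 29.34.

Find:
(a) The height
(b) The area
(a) The height splits the triangle into two 30-60-90 halves: h = s·√3/2 = 29.34·1.73205/2 ≈ 50.8184/2 ≈ 25.4092
(b) Area = (√3/4)·s² = (√3/4)·29.34² = (√3/4)·860.8356 ≈ 0.433013·860.8356 ≈ 372.753

Height = 25.41, Area = 372.8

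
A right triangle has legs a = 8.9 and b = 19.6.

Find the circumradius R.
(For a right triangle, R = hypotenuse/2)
Hypotenuse c = √(a² + b²) = √(79.21 + 384.16) = √463.37 ≈ 21.526
R = c/2 ≈ 21.526/2 ≈ 10.763

R = 10.76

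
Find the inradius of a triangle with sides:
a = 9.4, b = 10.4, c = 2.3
r = Area/s where s is the semi-perimeter.
s = (9.4 + 10.4 + 2.3)/2 = 22.1/2 = 11.05
Area = √(s(s−a)(s−b)(s−c)) = √(11.05·1.65·0.65·8.75) ≈ √103.697 ≈ 10.1832
r ≈ 10.1832/11.05 ≈ 0.921556

r = 0.9216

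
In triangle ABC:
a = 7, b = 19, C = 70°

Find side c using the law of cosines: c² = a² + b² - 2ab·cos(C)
c² = 7² + 19² − 2·7·19·cos(70°)
cos(70°) ≈ 0.34202
c² ≈ 49 + 361 − 266·(0.34202) ≈ 410 − 90.9774 ≈ 319.023
c ≈ √319.023 ≈ 17.8612

c = 17.86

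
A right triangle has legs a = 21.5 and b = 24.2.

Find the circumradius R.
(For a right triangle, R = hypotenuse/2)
Hypotenuse c = √(a² + b²) = √(462.25 + 585.64) = √1047.89 ≈ 32.3711
R = c/2 ≈ 32.3711/2 ≈ 16.1856

R = 16.19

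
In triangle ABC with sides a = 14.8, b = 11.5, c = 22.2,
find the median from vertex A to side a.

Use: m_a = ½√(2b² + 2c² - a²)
m_a = ½√(2·11.5² + 2·22.2² − 14.8²) = ½√(2·132.25 + 2·492.84 − 219.04) = ½√(264.5 + 985.68 − 219.04) = ½√1031.14
√1031.14 ≈ 32.1114, so m_a ≈ 16.0557

m_a = 16.06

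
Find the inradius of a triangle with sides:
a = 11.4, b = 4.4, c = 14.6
r = Area/s where s is the semi-perimeter.
s = (11.4 + 4.4 + 14.6)/2 = 30.4/2 = 15.2
Area = √(s(s−a)(s−b)(s−c)) = √(15.2·3.8·10.8·0.6) ≈ √374.285 ≈ 19.3464
r ≈ 19.3464/15.2 ≈ 1.27279

r = 1.273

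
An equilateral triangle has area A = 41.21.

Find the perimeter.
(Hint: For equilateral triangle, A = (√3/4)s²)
A = (√3/4)s²  ⇒  s² = 4A/√3 = 4·41.21/√3 = 164.84/1.73205 ≈ 95.1704
s ≈ √95.1704 ≈ 9.75553
Perimeter = 3s ≈ 3·9.75553 ≈ 29.2666

Perimeter = 29.27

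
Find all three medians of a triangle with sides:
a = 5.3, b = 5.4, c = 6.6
Median formula: m_a = ½√(2b² + 2c² − a²) (and cyclically). a² = 28.09, b² = 29.16, c² = 43.56.
m_a = ½√(2·29.16 + 2·43.56 − 28.09) = ½√117.35 ≈ ½·10.8328 ≈ 5.41641
m_b = ½√(2·28.09 + 2·43.56 − 29.16) = ½√114.14 ≈ ½·10.6836 ≈ 5.34182
m_c = ½√(2·28.09 + 2·29.16 − 43.56) = ½√70.94 ≈ ½·8.42259 ≈ 4.21129

m_a = 5.416, m_b = 5.342, m_c = 4.211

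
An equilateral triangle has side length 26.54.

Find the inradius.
r = Area/s with s the semi-perimeter.
Area = (√3/4)·26.54² = (√3/4)·704.3716 ≈ 0.433013·704.3716 ≈ 305.002
s = 3·26.54/2 = 39.81
r ≈ 305.002/39.81 ≈ 7.66144
(Equivalently r = side/(2√3) = 26.54/3.4641 ≈ 7.66144.)

r = 7.661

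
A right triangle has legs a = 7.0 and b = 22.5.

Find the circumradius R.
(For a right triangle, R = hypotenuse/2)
Hypotenuse c = √(a² + b²) = √(49 + 506.25) = √555.25 ≈ 23.5637
R = c/2 ≈ 23.5637/2 ≈ 11.7819

R = 11.78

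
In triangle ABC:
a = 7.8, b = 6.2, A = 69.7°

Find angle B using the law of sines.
a/sin(A) = b/sin(B)  ⇒  sin(B) = b·sin(A)/a = 6.2·sin(69.7°)/7.8
sin(69.7°) ≈ 0.937889
sin(B) ≈ 6.2·0.937889/7.8 ≈ 5.81491/7.8 ≈ 0.745501
B = arcsin(0.745501) ≈ 48.2022°
(Since b ≤ a we need B ≤ A, so the obtuse alternative 180° − 48.2022° ≈ 131.798° is rejected.)

B = 48.2°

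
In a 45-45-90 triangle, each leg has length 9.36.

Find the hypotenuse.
In a 45-45-90 triangle the sides are in ratio 1 : 1 : √2, so hypotenuse = leg·√2.
Hypotenuse = 9.36·√2 ≈ 9.36·1.41421 ≈ 13.237

Hypotenuse = 9.36√2 = 13.24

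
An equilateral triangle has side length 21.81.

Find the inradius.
r = Area/s with s the semi-perimeter.
Area = (√3/4)·21.81² = (√3/4)·475.6761 ≈ 0.433013·475.6761 ≈ 205.974
s = 3·21.81/2 = 32.715
r ≈ 205.974/32.715 ≈ 6.296
(Equivalently r = side/(2√3) = 21.81/3.4641 ≈ 6.296.)

r = 6.296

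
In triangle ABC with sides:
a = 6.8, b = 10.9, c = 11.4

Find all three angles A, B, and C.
Law of cosines for each angle (a² = 46.24, b² = 118.81, c² = 129.96):
cos(A) = (b² + c² − a²)/(2bc) = (118.81 + 129.96 − 46.24)/(2·10.9·11.4) = 202.53/248.52 ≈ 0.814944  ⇒  A ≈ 35.4181°
cos(B) = (a² + c² − b²)/(2ac) = (46.24 + 129.96 − 118.81)/(2·6.8·11.4) = 57.39/155.04 ≈ 0.370163  ⇒  B ≈ 68.2744°
cos(C) = (a² + b² − c²)/(2ab) = (46.24 + 118.81 − 129.96)/(2·6.8·10.9) = 35.09/148.24 ≈ 0.236711  ⇒  C ≈ 76.3075°
Check: A + B + C ≈ 180°

A = 35.42°, B = 68.27°, C = 76.31°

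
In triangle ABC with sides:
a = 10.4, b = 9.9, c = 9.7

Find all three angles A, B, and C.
Law of cosines for each angle (a² = 108.16, b² = 98.01, c² = 94.09):
cos(A) = (b² + c² − a²)/(2bc) = (98.01 + 94.09 − 108.16)/(2·9.9·9.7) = 83.94/192.06 ≈ 0.437051  ⇒  A ≈ 64.0841°
cos(B) = (a² + c² − b²)/(2ac) = (108.16 + 94.09 − 98.01)/(2·10.4·9.7) = 104.24/201.76 ≈ 0.516653  ⇒  B ≈ 58.892°
cos(C) = (a² + b² − c²)/(2ab) = (108.16 + 98.01 − 94.09)/(2·10.4·9.9) = 112.08/205.92 ≈ 0.544289  ⇒  C ≈ 57.0239°
Check: A + B + C ≈ 180°

A = 64.08°, B = 58.89°, C = 57.02°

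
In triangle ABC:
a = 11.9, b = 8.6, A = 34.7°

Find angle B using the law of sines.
a/sin(A) = b/sin(B)  ⇒  sin(B) = b·sin(A)/a = 8.6·sin(34.7°)/11.9
sin(34.7°) ≈ 0.56928
sin(B) ≈ 8.6·0.56928/11.9 ≈ 4.8958/11.9 ≈ 0.411412
B = arcsin(0.411412) ≈ 24.2936°
(Since b ≤ a we need B ≤ A, so the obtuse alternative 180° − 24.2936° ≈ 155.706° is rejected.)

B = 24.29°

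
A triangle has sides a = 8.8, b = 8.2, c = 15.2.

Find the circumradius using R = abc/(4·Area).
First find the area with Heron's formula.
s = (8.8 + 8.2 + 15.2)/2 = 16.1
Area = √(s(s−a)(s−b)(s−c)) = √(16.1·7.3·7.9·0.9) ≈ √835.638 ≈ 28.9074
abc = 8.8·8.2·15.2 = 1096.832
R = abc/(4·Area) ≈ 1096.832/(4·28.9074) = 1096.832/115.63 ≈ 9.48573

R = 9.486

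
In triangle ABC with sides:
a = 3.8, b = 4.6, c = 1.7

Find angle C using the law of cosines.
c² = a² + b² − 2ab·cos(C)  ⇒  cos(C) = (a² + b² − c²)/(2ab)
cos(C) = (3.8² + 4.6² − 1.7²)/(2·3.8·4.6) = (14.44 + 21.16 − 2.89)/34.96 = 32.71/34.96 ≈ 0.935641
C = arccos(0.935641) ≈ 20.6681°

C = 20.67°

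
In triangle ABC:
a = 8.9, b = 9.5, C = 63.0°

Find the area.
Two sides and the included angle (SAS): A = ½·a·b·sin(C) = ½·8.9·9.5·sin(63.0°)
sin(63.0°) ≈ 0.891007
A ≈ ½·84.55·0.891007 = 42.275·0.891007 ≈ 37.6673

Area = 37.67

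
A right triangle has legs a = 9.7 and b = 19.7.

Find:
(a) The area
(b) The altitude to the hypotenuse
(a) The legs are perpendicular, so Area = ½·a·b = ½·9.7·19.7 = ½·191.09 = 95.545
(b) Hypotenuse c = √(a² + b²) = √(94.09 + 388.09) = √482.18 ≈ 21.9586
    Area = ½·c·h_c  ⇒  h_c = 2·Area/c = 191.09/21.9586 ≈ 8.70229

Area = 95.545, h_c = 8.702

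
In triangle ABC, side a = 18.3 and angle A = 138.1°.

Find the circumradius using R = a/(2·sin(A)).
R = a/(2·sin(A)) = 18.3/(2·sin(138.1°))
sin(138.1°) ≈ 0.667833
R ≈ 18.3/(2·0.667833) = 18.3/1.33567 ≈ 13.701

R = 13.7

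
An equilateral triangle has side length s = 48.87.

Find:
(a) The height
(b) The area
(a) The height splits the triangle into two 30-60-90 halves: h = s·√3/2 = 48.87·1.73205/2 ≈ 84.6453/2 ≈ 42.3227
(b) Area = (√3/4)·s² = (√3/4)·48.87² = (√3/4)·2388.2769 ≈ 0.433013·2388.2769 ≈ 1034.15

Height = 42.32, Area = 1034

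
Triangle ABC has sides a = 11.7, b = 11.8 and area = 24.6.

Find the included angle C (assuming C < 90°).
Area = ½·a·b·sin(C)  ⇒  sin(C) = 2·Area/(a·b) = 2·24.6/(11.7·11.8) = 49.2/138.06 ≈ 0.356367
C = arcsin(0.356367) ≈ 20.8772° (taking the acute solution since C < 90°)

C = 20.88°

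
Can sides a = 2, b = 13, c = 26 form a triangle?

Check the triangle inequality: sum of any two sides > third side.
a + b vs c: 2 + 13 = 15 ≤ 26  ✗
a + c vs b: 2 + 26 = 28 > 13  ✓
b + c vs a: 13 + 26 = 39 > 2  ✓

No: 2 + 13 = 15 is not > 26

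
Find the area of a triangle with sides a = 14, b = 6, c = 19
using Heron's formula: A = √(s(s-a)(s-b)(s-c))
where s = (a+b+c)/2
s = (14 + 6 + 19)/2 = 39/2 = 19.5
s − a = 5.5, s − b = 13.5, s − c = 0.5
s(s−a)(s−b)(s−c) = 19.5·5.5·13.5·0.5 = 723.9375
Area = √723.9375 ≈ 26.9061

s = 19.5, Area = 26.91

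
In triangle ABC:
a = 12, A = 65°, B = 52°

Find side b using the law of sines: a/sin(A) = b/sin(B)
a/sin(A) = b/sin(B)  ⇒  b = a·sin(B)/sin(A) = 12·sin(52°)/sin(65°)
sin(52°) ≈ 0.788011, sin(65°) ≈ 0.906308
b ≈ 12·0.788011/0.906308 ≈ 9.45613/0.906308 ≈ 10.4337

b = 10.43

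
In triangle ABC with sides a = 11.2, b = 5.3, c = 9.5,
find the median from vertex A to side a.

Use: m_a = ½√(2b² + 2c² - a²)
m_a = ½√(2·5.3² + 2·9.5² − 11.2²) = ½√(2·28.09 + 2·90.25 − 125.44) = ½√(56.18 + 180.5 − 125.44) = ½√111.24
√111.24 ≈ 10.547, so m_a ≈ 5.27352

m_a = 5.274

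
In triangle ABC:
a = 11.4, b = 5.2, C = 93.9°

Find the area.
Two sides and the included angle (SAS): A = ½·a·b·sin(C) = ½·11.4·5.2·sin(93.9°)
sin(93.9°) ≈ 0.997684
A ≈ ½·59.28·0.997684 = 29.64·0.997684 ≈ 29.5714

Area = 29.57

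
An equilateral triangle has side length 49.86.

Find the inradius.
r = Area/s with s the semi-perimeter.
Area = (√3/4)·49.86² = (√3/4)·2486.0196 ≈ 0.433013·2486.0196 ≈ 1076.48
s = 3·49.86/2 = 74.79
r ≈ 1076.48/74.79 ≈ 14.3933
(Equivalently r = side/(2√3) = 49.86/3.4641 ≈ 14.3933.)

r = 14.39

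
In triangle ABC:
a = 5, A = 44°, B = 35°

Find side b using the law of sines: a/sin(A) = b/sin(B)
a/sin(A) = b/sin(B)  ⇒  b = a·sin(B)/sin(A) = 5·sin(35°)/sin(44°)
sin(35°) ≈ 0.573576, sin(44°) ≈ 0.694658
b ≈ 5·0.573576/0.694658 ≈ 2.86788/0.694658 ≈ 4.12848

b = 4.128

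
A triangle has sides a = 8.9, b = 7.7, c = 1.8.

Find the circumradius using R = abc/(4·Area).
First find the area with Heron's formula.
s = (8.9 + 7.7 + 1.8)/2 = 9.2
Area = √(s(s−a)(s−b)(s−c)) = √(9.2·0.3·1.5·7.4) ≈ √30.636 ≈ 5.53498
abc = 8.9·7.7·1.8 = 123.354
R = abc/(4·Area) ≈ 123.354/(4·5.53498) = 123.354/22.1399 ≈ 5.57157

R = 5.572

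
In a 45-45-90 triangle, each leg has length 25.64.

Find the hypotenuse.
In a 45-45-90 triangle the sides are in ratio 1 : 1 : √2, so hypotenuse = leg·√2.
Hypotenuse = 25.64·√2 ≈ 25.64·1.41421 ≈ 36.2604

Hypotenuse = 25.64√2 = 36.26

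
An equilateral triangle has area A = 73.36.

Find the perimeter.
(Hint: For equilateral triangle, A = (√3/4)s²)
A = (√3/4)s²  ⇒  s² = 4A/√3 = 4·73.36/√3 = 293.44/1.73205 ≈ 169.418
s ≈ √169.418 ≈ 13.0161
Perimeter = 3s ≈ 3·13.0161 ≈ 39.0482

Perimeter = 39.05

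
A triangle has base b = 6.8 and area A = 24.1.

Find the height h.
A = ½·b·h  ⇒  h = 2A/b = 2·24.1/6.8 = 48.2/6.8 ≈ 7.08824

h = 7.088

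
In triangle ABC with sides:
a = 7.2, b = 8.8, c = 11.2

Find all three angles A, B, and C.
Law of cosines for each angle (a² = 51.84, b² = 77.44, c² = 125.44):
cos(A) = (b² + c² − a²)/(2bc) = (77.44 + 125.44 − 51.84)/(2·8.8·11.2) = 151.04/197.12 ≈ 0.766234  ⇒  A ≈ 39.9831°
cos(B) = (a² + c² − b²)/(2ac) = (51.84 + 125.44 − 77.44)/(2·7.2·11.2) = 99.84/161.28 ≈ 0.619048  ⇒  B ≈ 51.7534°
cos(C) = (a² + b² − c²)/(2ab) = (51.84 + 77.44 − 125.44)/(2·7.2·8.8) = 3.84/126.72 ≈ 0.030303  ⇒  C ≈ 88.2635°
Check: A + B + C ≈ 180°

A = 39.98°, B = 51.75°, C = 88.26°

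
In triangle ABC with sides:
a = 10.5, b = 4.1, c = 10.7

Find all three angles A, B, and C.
Law of cosines for each angle (a² = 110.25, b² = 16.81, c² = 114.49):
cos(A) = (b² + c² − a²)/(2bc) = (16.81 + 114.49 − 110.25)/(2·4.1·10.7) = 21.05/87.74 ≈ 0.239913  ⇒  A ≈ 76.1186°
cos(B) = (a² + c² − b²)/(2ac) = (110.25 + 114.49 − 16.81)/(2·10.5·10.7) = 207.93/224.7 ≈ 0.925367  ⇒  B ≈ 22.2762°
cos(C) = (a² + b² − c²)/(2ab) = (110.25 + 16.81 − 114.49)/(2·10.5·4.1) = 12.57/86.1 ≈ 0.145993  ⇒  C ≈ 81.6052°
Check: A + B + C ≈ 180°

A = 76.12°, B = 22.28°, C = 81.61°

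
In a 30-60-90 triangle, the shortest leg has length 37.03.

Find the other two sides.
In a 30-60-90 triangle the sides are in ratio 1 : √3 : 2 (short leg : long leg : hypotenuse).
Long leg = 37.03·√3 ≈ 37.03·1.73205 ≈ 64.1378
Hypotenuse = 2·37.03 = 74.06

Long leg = 37.03√3 = 64.14, Hypotenuse = 74.06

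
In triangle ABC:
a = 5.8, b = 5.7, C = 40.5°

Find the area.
Two sides and the included angle (SAS): A = ½·a·b·sin(C) = ½·5.8·5.7·sin(40.5°)
sin(40.5°) ≈ 0.649448
A ≈ ½·33.06·0.649448 = 16.53·0.649448 ≈ 10.7354

Area = 10.74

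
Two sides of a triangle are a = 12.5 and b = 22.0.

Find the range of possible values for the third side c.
Triangle inequality: |a − b| < c < a + b
|a − b| = |12.5 − 22.0| = 9.5
a + b = 12.5 + 22.0 = 34.5

9.5 < c < 34.5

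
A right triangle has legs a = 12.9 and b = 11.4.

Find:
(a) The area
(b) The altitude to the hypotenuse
(a) The legs are perpendicular, so Area = ½·a·b = ½·12.9·11.4 = ½·147.06 = 73.53
(b) Hypotenuse c = √(a² + b²) = √(166.41 + 129.96) = √296.37 ≈ 17.2154
    Area = ½·c·h_c  ⇒  h_c = 2·Area/c = 147.06/17.2154 ≈ 8.54235

Area = 73.53, h_c = 8.542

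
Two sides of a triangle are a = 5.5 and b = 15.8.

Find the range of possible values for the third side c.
Triangle inequality: |a − b| < c < a + b
|a − b| = |5.5 − 15.8| = 10.3
a + b = 5.5 + 15.8 = 21.3

10.3 < c < 21.3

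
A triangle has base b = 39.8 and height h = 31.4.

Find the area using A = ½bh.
A = ½·b·h = ½·39.8·31.4 = ½·1249.72 = 624.86

Area = 624.86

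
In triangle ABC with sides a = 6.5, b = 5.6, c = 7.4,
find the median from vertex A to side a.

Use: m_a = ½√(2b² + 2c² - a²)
m_a = ½√(2·5.6² + 2·7.4² − 6.5²) = ½√(2·31.36 + 2·54.76 − 42.25) = ½√(62.72 + 109.52 − 42.25) = ½√129.99
√129.99 ≈ 11.4013, so m_a ≈ 5.70066

m_a = 5.701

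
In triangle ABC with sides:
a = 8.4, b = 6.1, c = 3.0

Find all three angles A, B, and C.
Law of cosines for each angle (a² = 70.56, b² = 37.21, c² = 9):
cos(A) = (b² + c² − a²)/(2bc) = (37.21 + 9 − 70.56)/(2·6.1·3.0) = -24.35/36.6 ≈ -0.665301  ⇒  A ≈ 131.705°
cos(B) = (a² + c² − b²)/(2ac) = (70.56 + 9 − 37.21)/(2·8.4·3.0) = 42.35/50.4 ≈ 0.840278  ⇒  B ≈ 32.8305°
cos(C) = (a² + b² − c²)/(2ab) = (70.56 + 37.21 − 9)/(2·8.4·6.1) = 98.77/102.48 ≈ 0.963798  ⇒  C ≈ 15.4641°
Check: A + B + C ≈ 180°

A = 131.7°, B = 32.83°, C = 15.46°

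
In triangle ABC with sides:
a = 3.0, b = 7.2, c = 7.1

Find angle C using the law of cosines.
c² = a² + b² − 2ab·cos(C)  ⇒  cos(C) = (a² + b² − c²)/(2ab)
cos(C) = (3.0² + 7.2² − 7.1²)/(2·3.0·7.2) = (9 + 51.84 − 50.41)/43.2 = 10.43/43.2 ≈ 0.241435
C = arccos(0.241435) ≈ 76.0287°

C = 76.03°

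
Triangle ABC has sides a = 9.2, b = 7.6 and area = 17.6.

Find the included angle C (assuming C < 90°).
Area = ½·a·b·sin(C)  ⇒  sin(C) = 2·Area/(a·b) = 2·17.6/(9.2·7.6) = 35.2/69.92 ≈ 0.503432
C = arcsin(0.503432) ≈ 30.2274° (taking the acute solution since C < 90°)

C = 30.23°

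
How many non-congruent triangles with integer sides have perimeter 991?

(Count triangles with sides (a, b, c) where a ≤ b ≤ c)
Let a ≤ b ≤ c with a + b + c = 991. The only binding inequality is a + b > c, i.e. 991 − c > c, so c < 991/2; and c ≥ 991/3 since c is the largest side.
So 331 ≤ c ≤ 495. For each c, b runs from ⌈(991 − c)/2⌉ up to c (then a = 991 − b − c satisfies 1 ≤ a ≤ b automatically), giving c − ⌈(991 − c)/2⌉ + 1 choices.
Summing over c: 2 + 3 + 5 + 6 + … + 246 + 248  (165 terms, c = 331, …, 495) = 20584
Check (closed form: nearest integer to p²/48 for even p, (p+3)²/48 for odd p): (991+3)²/48 = 994²/48 = 988036/48 ≈ 20584.08 → 20584

20584 triangles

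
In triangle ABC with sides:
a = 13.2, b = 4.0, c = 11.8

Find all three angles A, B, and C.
Law of cosines for each angle (a² = 174.24, b² = 16, c² = 139.24):
cos(A) = (b² + c² − a²)/(2bc) = (16 + 139.24 − 174.24)/(2·4.0·11.8) = -19/94.4 ≈ -0.201271  ⇒  A ≈ 101.611°
cos(B) = (a² + c² − b²)/(2ac) = (174.24 + 139.24 − 16)/(2·13.2·11.8) = 297.48/311.52 ≈ 0.954931  ⇒  B ≈ 17.2672°
cos(C) = (a² + b² − c²)/(2ab) = (174.24 + 16 − 139.24)/(2·13.2·4.0) = 51/105.6 ≈ 0.482955  ⇒  C ≈ 61.1215°
Check: A + B + C ≈ 180°

A = 101.6°, B = 17.27°, C = 61.12°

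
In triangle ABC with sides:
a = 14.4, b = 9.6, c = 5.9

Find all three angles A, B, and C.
Law of cosines for each angle (a² = 207.36, b² = 92.16, c² = 34.81):
cos(A) = (b² + c² − a²)/(2bc) = (92.16 + 34.81 − 207.36)/(2·9.6·5.9) = -80.39/113.28 ≈ -0.709657  ⇒  A ≈ 135.207°
cos(B) = (a² + c² − b²)/(2ac) = (207.36 + 34.81 − 92.16)/(2·14.4·5.9) = 150.01/169.92 ≈ 0.882827  ⇒  B ≈ 28.0147°
cos(C) = (a² + b² − c²)/(2ab) = (207.36 + 92.16 − 34.81)/(2·14.4·9.6) = 264.71/276.48 ≈ 0.957429  ⇒  C ≈ 16.7783°
Check: A + B + C ≈ 180°

A = 135.2°, B = 28.01°, C = 16.78°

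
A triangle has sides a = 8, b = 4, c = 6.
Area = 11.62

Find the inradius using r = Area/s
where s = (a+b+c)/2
s = (8 + 4 + 6)/2 = 18/2 = 9
r = Area/s = 11.62/9 ≈ 1.29111

r = 1.291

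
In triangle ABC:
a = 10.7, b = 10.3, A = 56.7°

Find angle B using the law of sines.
a/sin(A) = b/sin(B)  ⇒  sin(B) = b·sin(A)/a = 10.3·sin(56.7°)/10.7
sin(56.7°) ≈ 0.835807
sin(B) ≈ 10.3·0.835807/10.7 ≈ 8.60882/10.7 ≈ 0.804562
B = arcsin(0.804562) ≈ 53.568°
(Since b ≤ a we need B ≤ A, so the obtuse alternative 180° − 53.568° ≈ 126.432° is rejected.)

B = 53.57°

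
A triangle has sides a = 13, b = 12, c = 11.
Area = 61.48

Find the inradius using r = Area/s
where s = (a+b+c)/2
s = (13 + 12 + 11)/2 = 36/2 = 18
r = Area/s = 61.48/18 ≈ 3.41556

r = 3.416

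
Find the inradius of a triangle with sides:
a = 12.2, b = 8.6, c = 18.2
r = Area/s where s is the semi-perimeter.
s = (12.2 + 8.6 + 18.2)/2 = 39/2 = 19.5
Area = √(s(s−a)(s−b)(s−c)) = √(19.5·7.3·10.9·1.3) ≈ √2017.1 ≈ 44.9121
r ≈ 44.9121/19.5 ≈ 2.30319

r = 2.303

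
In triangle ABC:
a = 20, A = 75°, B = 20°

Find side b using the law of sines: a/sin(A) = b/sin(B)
a/sin(A) = b/sin(B)  ⇒  b = a·sin(B)/sin(A) = 20·sin(20°)/sin(75°)
sin(20°) ≈ 0.34202, sin(75°) ≈ 0.965926
b ≈ 20·0.34202/0.965926 ≈ 6.8404/0.965926 ≈ 7.08171

b = 7.082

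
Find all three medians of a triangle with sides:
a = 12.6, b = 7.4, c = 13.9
Median formula: m_a = ½√(2b² + 2c² − a²) (and cyclically). a² = 158.76, b² = 54.76, c² = 193.21.
m_a = ½√(2·54.76 + 2·193.21 − 158.76) = ½√337.18 ≈ ½·18.3625 ≈ 9.18123
m_b = ½√(2·158.76 + 2·193.21 − 54.76) = ½√649.18 ≈ ½·25.479 ≈ 12.7395
m_c = ½√(2·158.76 + 2·54.76 − 193.21) = ½√233.83 ≈ ½·15.2915 ≈ 7.64575

m_a = 9.181, m_b = 12.74, m_c = 7.646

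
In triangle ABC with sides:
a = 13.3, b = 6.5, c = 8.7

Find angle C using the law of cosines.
c² = a² + b² − 2ab·cos(C)  ⇒  cos(C) = (a² + b² − c²)/(2ab)
cos(C) = (13.3² + 6.5² − 8.7²)/(2·13.3·6.5) = (176.89 + 42.25 − 75.69)/172.9 = 143.45/172.9 ≈ 0.82967
C = arccos(0.82967) ≈ 33.9351°

C = 33.94°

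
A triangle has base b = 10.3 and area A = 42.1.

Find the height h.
A = ½·b·h  ⇒  h = 2A/b = 2·42.1/10.3 = 84.2/10.3 ≈ 8.17476

h = 8.175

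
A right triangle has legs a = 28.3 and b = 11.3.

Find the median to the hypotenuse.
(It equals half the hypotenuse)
Hypotenuse c = √(a² + b²) = √(800.89 + 127.69) = √928.58 ≈ 30.4726
Median to hypotenuse = c/2 ≈ 30.4726/2 ≈ 15.2363

Median = 15.24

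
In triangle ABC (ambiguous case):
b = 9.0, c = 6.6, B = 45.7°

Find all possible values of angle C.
b/sin(B) = c/sin(C)  ⇒  sin(C) = c·sin(B)/b = 6.6·sin(45.7°)/9.0
sin(45.7°) ≈ 0.715693
sin(C) ≈ 6.6·0.715693/9.0 ≈ 4.72357/9.0 ≈ 0.524841
Candidate 1: C₁ = arcsin(0.524841) ≈ 31.6576°  →  A = 180° − 45.7° − 31.6576° ≈ 102.642° > 0, valid
Candidate 2: C₂ = 180° − C₁ ≈ 148.342°  →  A = 180° − 45.7° − 148.342° ≈ -14.0424° ≤ 0, not a valid triangle

C = 31.66° (one solution)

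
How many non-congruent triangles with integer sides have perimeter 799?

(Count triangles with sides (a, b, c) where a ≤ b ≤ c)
Let a ≤ b ≤ c with a + b + c = 799. The only binding inequality is a + b > c, i.e. 799 − c > c, so c < 799/2; and c ≥ 799/3 since c is the largest side.
So 267 ≤ c ≤ 399. For each c, b runs from ⌈(799 − c)/2⌉ up to c (then a = 799 − b − c satisfies 1 ≤ a ≤ b automatically), giving c − ⌈(799 − c)/2⌉ + 1 choices.
Summing over c: 2 + 3 + 5 + 6 + … + 198 + 200  (133 terms, c = 267, …, 399) = 13400
Check (closed form: nearest integer to p²/48 for even p, (p+3)²/48 for odd p): (799+3)²/48 = 802²/48 = 643204/48 ≈ 13400.08 → 13400

13400 triangles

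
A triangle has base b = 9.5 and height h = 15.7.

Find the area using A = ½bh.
A = ½·b·h = ½·9.5·15.7 = ½·149.15 = 74.575

Area = 74.575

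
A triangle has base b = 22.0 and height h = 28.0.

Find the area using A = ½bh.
A = ½·b·h = ½·22.0·28.0 = ½·616 = 308

Area = 308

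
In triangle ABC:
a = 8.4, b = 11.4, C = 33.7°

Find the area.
Two sides and the included angle (SAS): A = ½·a·b·sin(C) = ½·8.4·11.4·sin(33.7°)
sin(33.7°) ≈ 0.554844
A ≈ ½·95.76·0.554844 = 47.88·0.554844 ≈ 26.566

Area = 26.57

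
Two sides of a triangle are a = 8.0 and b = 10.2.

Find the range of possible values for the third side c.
Triangle inequality: |a − b| < c < a + b
|a − b| = |8.0 − 10.2| = 2.2
a + b = 8.0 + 10.2 = 18.2

2.2 < c < 18.2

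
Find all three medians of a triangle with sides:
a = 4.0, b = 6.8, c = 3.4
Median formula: m_a = ½√(2b² + 2c² − a²) (and cyclically). a² = 16, b² = 46.24, c² = 11.56.
m_a = ½√(2·46.24 + 2·11.56 − 16) = ½√99.6 ≈ ½·9.97998 ≈ 4.98999
m_b = ½√(2·16 + 2·11.56 − 46.24) = ½√8.88 ≈ ½·2.97993 ≈ 1.48997
m_c = ½√(2·16 + 2·46.24 − 11.56) = ½√112.92 ≈ ½·10.6264 ≈ 5.31319

m_a = 4.99, m_b = 1.49, m_c = 5.313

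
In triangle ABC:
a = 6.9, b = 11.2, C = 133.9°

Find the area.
Two sides and the included angle (SAS): A = ½·a·b·sin(C) = ½·6.9·11.2·sin(133.9°)
sin(133.9°) ≈ 0.720551
A ≈ ½·77.28·0.720551 = 38.64·0.720551 ≈ 27.8421

Area = 27.84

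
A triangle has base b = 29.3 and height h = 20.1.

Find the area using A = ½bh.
A = ½·b·h = ½·29.3·20.1 = ½·588.93 = 294.465

Area = 294.465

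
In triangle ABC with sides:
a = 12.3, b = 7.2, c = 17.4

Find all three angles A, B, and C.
Law of cosines for each angle (a² = 151.29, b² = 51.84, c² = 302.76):
cos(A) = (b² + c² − a²)/(2bc) = (51.84 + 302.76 − 151.29)/(2·7.2·17.4) = 203.31/250.56 ≈ 0.811422  ⇒  A ≈ 35.7649°
cos(B) = (a² + c² − b²)/(2ac) = (151.29 + 302.76 − 51.84)/(2·12.3·17.4) = 402.21/428.04 ≈ 0.939655  ⇒  B ≈ 20.0063°
cos(C) = (a² + b² − c²)/(2ab) = (151.29 + 51.84 − 302.76)/(2·12.3·7.2) = -99.63/177.12 ≈ -0.5625  ⇒  C ≈ 124.229°
Check: A + B + C ≈ 180°

A = 35.76°, B = 20.01°, C = 124.2°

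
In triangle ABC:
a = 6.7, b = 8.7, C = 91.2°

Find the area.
Two sides and the included angle (SAS): A = ½·a·b·sin(C) = ½·6.7·8.7·sin(91.2°)
sin(91.2°) ≈ 0.999781
A ≈ ½·58.29·0.999781 = 29.145·0.999781 ≈ 29.1386

Area = 29.14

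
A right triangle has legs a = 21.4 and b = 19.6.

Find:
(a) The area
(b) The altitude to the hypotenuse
(a) The legs are perpendicular, so Area = ½·a·b = ½·21.4·19.6 = ½·419.44 = 209.72
(b) Hypotenuse c = √(a² + b²) = √(457.96 + 384.16) = √842.12 ≈ 29.0193
    Area = ½·c·h_c  ⇒  h_c = 2·Area/c = 419.44/29.0193 ≈ 14.4538

Area = 209.72, h_c = 14.45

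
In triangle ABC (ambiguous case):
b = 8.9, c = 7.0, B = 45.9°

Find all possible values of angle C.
b/sin(B) = c/sin(C)  ⇒  sin(C) = c·sin(B)/b = 7.0·sin(45.9°)/8.9
sin(45.9°) ≈ 0.718126
sin(C) ≈ 7.0·0.718126/8.9 ≈ 5.02688/8.9 ≈ 0.564818
Candidate 1: C₁ = arcsin(0.564818) ≈ 34.3897°  →  A = 180° − 45.9° − 34.3897° ≈ 99.7103° > 0, valid
Candidate 2: C₂ = 180° − C₁ ≈ 145.61°  →  A = 180° − 45.9° − 145.61° ≈ -11.5103° ≤ 0, not a valid triangle

C = 34.39° (one solution)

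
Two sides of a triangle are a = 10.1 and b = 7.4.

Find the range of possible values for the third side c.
Triangle inequality: |a − b| < c < a + b
|a − b| = |10.1 − 7.4| = 2.7
a + b = 10.1 + 7.4 = 17.5

2.7 < c < 17.5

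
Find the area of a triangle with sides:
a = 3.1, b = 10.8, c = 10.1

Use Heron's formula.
s = (3.1 + 10.8 + 10.1)/2 = 24/2 = 12
s − a = 8.9, s − b = 1.2, s − c = 1.9
s(s−a)(s−b)(s−c) = 12·8.9·1.2·1.9 ≈ 243.504
Area = √243.504 ≈ 15.6046

Area = 15.6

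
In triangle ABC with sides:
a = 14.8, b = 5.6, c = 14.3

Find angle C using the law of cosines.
c² = a² + b² − 2ab·cos(C)  ⇒  cos(C) = (a² + b² − c²)/(2ab)
cos(C) = (14.8² + 5.6² − 14.3²)/(2·14.8·5.6) = (219.04 + 31.36 − 204.49)/165.76 = 45.91/165.76 ≈ 0.276967
C = arccos(0.276967) ≈ 73.9207°

C = 73.92°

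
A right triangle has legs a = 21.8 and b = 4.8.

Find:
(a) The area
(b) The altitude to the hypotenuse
(a) The legs are perpendicular, so Area = ½·a·b = ½·21.8·4.8 = ½·104.64 = 52.32
(b) Hypotenuse c = √(a² + b²) = √(475.24 + 23.04) = √498.28 ≈ 22.3222
    Area = ½·c·h_c  ⇒  h_c = 2·Area/c = 104.64/22.3222 ≈ 4.68771

Area = 52.32, h_c = 4.688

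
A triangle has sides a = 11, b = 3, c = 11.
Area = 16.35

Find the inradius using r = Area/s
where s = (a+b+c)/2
s = (11 + 3 + 11)/2 = 25/2 = 12.5
r = Area/s = 16.35/12.5 ≈ 1.308

r = 1.308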